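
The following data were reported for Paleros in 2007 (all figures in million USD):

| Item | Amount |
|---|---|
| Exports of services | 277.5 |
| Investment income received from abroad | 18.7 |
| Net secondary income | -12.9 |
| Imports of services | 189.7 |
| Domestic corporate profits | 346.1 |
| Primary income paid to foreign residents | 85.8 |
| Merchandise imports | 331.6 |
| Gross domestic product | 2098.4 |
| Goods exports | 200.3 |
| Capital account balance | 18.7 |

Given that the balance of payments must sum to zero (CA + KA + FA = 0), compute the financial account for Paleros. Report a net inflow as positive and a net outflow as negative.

Goods balance = 200.3 - 331.6 = -131.3
Services balance = 277.5 - 189.7 = 87.8
Trade balance (goods + services) = -131.3 + 87.8 = -43.5
Net primary income = 18.7 - 85.8 = -67.1
Net secondary income = -12.9
Current account = -43.5 + (-67.1) + (-12.9) = -123.5
Financial account = -(-123.5 + 18.7) = 104.8

104.8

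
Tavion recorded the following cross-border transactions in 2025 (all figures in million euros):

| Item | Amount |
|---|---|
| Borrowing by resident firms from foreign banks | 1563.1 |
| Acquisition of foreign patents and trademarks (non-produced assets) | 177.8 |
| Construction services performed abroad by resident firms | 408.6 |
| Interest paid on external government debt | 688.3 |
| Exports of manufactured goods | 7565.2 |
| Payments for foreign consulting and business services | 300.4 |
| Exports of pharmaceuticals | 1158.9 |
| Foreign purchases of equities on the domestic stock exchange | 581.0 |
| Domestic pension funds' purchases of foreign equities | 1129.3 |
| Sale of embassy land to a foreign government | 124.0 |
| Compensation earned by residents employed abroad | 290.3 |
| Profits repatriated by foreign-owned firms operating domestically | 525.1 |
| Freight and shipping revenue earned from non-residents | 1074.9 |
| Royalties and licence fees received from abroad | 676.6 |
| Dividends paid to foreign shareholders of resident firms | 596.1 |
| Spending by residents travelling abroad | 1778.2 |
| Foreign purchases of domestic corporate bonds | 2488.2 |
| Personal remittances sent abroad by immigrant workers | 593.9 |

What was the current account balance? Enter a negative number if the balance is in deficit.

Goods: 7565.2 + 1158.9 = 8724.1
Services: -300.4 + 1074.9 - 1778.2 + 676.6 + 408.6 = 81.5
Primary income: -525.1 - 688.3 + 290.3 - 596.1 = -1519.2
Secondary income: -593.9
Current account = 8724.1 + 81.5 + (-1519.2) + (-593.9) = 6692.5
(Excluded from the current account — financial account: borrowing by resident firms from foreign banks 1563.1, foreign purchases of equities on the domestic stock exchange 581.0, domestic pension funds' purchases of foreign equities 1129.3, foreign purchases of domestic corporate bonds 2488.2; capital account: acquisition of foreign patents and trademarks (non-produced assets) 177.8, sale of embassy land to a foreign government 124.0.)

6692.5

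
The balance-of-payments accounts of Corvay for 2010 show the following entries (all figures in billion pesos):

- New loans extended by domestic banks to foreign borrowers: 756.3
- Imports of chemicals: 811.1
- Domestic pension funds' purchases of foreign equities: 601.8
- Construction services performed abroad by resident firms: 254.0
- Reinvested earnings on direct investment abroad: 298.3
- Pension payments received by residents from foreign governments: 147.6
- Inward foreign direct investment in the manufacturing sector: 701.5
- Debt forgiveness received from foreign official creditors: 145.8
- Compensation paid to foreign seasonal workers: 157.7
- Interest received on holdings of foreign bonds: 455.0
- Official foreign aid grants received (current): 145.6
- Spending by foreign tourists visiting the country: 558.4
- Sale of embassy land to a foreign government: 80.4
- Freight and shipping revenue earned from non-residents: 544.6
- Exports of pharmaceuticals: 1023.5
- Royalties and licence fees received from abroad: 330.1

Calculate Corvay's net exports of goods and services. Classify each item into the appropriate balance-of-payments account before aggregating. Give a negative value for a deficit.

1899.5

Goods: 1023.5 - 811.1 = 212.4
Services: 254.0 + 558.4 + 544.6 + 330.1 = 1687.1
Trade balance = 212.4 + 1687.1 = 1899.5
(Excluded from the trade balance — financial account: new loans extended by domestic banks to foreign borrowers 756.3, domestic pension funds' purchases of foreign equities 601.8, inward foreign direct investment in the manufacturing sector 701.5; primary income: reinvested earnings on direct investment abroad 298.3, compensation paid to foreign seasonal workers 157.7, interest received on holdings of foreign bonds 455.0; secondary income: pension payments received by residents from foreign governments 147.6, official foreign aid grants received (current) 145.6; capital account: debt forgiveness received from foreign official creditors 145.8, sale of embassy land to a foreign government 80.4.)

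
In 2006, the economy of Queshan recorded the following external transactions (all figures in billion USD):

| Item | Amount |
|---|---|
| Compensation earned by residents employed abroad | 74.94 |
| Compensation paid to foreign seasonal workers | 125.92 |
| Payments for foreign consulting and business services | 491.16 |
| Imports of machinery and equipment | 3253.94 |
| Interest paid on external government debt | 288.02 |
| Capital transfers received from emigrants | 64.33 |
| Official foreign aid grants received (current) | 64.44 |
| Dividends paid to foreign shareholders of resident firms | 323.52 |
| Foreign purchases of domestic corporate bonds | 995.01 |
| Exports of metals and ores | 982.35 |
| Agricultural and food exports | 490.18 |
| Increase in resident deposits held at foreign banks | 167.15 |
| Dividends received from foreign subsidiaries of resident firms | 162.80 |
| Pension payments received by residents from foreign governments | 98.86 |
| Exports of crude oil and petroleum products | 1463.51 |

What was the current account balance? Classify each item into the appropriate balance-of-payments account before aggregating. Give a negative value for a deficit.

Goods: 1463.51 - 3253.94 + 982.35 + 490.18 = -317.90
Services: -491.16
Primary income: -125.92 - 288.02 + 162.80 + 74.94 - 323.52 = -499.72
Secondary income: 64.44 + 98.86 = 163.30
Current account = (-317.90) + (-491.16) + (-499.72) + 163.30 = -1145.48
(Excluded from the current account — capital account: capital transfers received from emigrants 64.33; financial account: foreign purchases of domestic corporate bonds 995.01, increase in resident deposits held at foreign banks 167.15.)

-1145.48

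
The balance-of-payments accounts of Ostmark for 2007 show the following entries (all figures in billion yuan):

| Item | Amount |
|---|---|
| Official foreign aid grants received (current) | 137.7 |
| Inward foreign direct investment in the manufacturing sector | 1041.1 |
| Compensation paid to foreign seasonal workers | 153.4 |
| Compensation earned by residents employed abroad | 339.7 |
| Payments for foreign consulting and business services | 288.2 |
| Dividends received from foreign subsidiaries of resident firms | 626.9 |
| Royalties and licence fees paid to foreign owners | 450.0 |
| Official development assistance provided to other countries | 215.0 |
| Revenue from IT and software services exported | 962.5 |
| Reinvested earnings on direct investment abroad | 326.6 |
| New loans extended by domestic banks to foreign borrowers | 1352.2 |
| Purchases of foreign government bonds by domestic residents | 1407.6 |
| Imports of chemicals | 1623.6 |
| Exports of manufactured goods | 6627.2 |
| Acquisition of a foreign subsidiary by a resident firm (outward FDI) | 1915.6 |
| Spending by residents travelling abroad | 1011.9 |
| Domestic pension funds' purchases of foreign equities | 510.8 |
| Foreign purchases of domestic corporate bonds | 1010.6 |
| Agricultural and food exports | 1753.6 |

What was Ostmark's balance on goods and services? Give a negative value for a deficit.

Goods: 1753.6 + 6627.2 - 1623.6 = 6757.2
Services: 962.5 - 288.2 - 1011.9 - 450.0 = -787.6
Trade balance = 6757.2 + (-787.6) = 5969.6
(Excluded from the trade balance — secondary income: official foreign aid grants received (current) 137.7, official development assistance provided to other countries 215.0; financial account: inward foreign direct investment in the manufacturing sector 1041.1, new loans extended by domestic banks to foreign borrowers 1352.2, purchases of foreign government bonds by domestic residents 1407.6, acquisition of a foreign subsidiary by a resident firm (outward FDI) 1915.6, domestic pension funds' purchases of foreign equities 510.8, foreign purchases of domestic corporate bonds 1010.6; primary income: compensation paid to foreign seasonal workers 153.4, compensation earned by residents employed abroad 339.7, dividends received from foreign subsidiaries of resident firms 626.9, reinvested earnings on direct investment abroad 326.6.)

5969.6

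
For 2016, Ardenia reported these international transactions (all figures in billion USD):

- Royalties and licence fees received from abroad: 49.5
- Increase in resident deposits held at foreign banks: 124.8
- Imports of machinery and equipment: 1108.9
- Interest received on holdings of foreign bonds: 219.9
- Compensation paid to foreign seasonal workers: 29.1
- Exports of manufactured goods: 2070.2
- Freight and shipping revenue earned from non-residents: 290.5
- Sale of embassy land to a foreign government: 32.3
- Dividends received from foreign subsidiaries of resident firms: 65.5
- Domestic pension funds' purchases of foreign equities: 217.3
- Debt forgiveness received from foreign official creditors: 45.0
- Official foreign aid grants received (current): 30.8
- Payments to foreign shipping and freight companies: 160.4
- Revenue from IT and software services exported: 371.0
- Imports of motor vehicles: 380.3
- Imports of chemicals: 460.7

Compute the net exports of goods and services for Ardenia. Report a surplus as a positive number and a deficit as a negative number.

Goods: -1108.9 - 380.3 - 460.7 + 2070.2 = 120.3
Services: -160.4 + 49.5 + 371.0 + 290.5 = 550.6
Trade balance = 120.3 + 550.6 = 670.9
(Excluded from the trade balance — financial account: increase in resident deposits held at foreign banks 124.8, domestic pension funds' purchases of foreign equities 217.3; primary income: interest received on holdings of foreign bonds 219.9, compensation paid to foreign seasonal workers 29.1, dividends received from foreign subsidiaries of resident firms 65.5; capital account: sale of embassy land to a foreign government 32.3, debt forgiveness received from foreign official creditors 45.0; secondary income: official foreign aid grants received (current) 30.8.)

670.9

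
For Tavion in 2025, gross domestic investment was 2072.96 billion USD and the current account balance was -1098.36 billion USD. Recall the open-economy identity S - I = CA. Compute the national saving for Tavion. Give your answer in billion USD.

974.60

S = I + CA = 2072.96 + (-1098.36) = 974.60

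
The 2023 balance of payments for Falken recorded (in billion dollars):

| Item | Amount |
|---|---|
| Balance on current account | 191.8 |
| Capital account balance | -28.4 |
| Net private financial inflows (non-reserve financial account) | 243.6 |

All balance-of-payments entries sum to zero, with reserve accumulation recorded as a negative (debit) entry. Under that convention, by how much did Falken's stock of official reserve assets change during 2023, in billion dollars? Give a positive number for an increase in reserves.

Official reserve transactions balance = -(191.8 + (-28.4) + 243.6) = -407.0
An accumulation of reserves is recorded as a debit (negative entry), so the change in the stock of reserves is the negative of that balance.
Change in official reserves = -(-407.0) = 407.0

407.0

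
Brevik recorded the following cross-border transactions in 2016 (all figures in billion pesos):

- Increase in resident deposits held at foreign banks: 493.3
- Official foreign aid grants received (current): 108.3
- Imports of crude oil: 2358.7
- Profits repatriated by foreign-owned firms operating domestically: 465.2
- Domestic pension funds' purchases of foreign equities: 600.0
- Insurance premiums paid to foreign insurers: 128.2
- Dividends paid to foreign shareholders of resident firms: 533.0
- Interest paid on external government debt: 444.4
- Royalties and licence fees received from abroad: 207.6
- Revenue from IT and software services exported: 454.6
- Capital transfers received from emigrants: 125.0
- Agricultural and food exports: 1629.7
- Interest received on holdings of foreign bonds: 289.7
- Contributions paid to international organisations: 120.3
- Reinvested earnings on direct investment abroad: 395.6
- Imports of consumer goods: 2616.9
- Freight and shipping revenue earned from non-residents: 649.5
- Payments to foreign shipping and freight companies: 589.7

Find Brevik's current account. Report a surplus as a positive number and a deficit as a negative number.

Goods: -2616.9 + 1629.7 - 2358.7 = -3345.9
Services: 649.5 - 128.2 - 589.7 + 207.6 + 454.6 = 593.8
Primary income: 289.7 - 465.2 + 395.6 - 444.4 - 533.0 = -757.3
Secondary income: -120.3 + 108.3 = -12.0
Current account = (-3345.9) + 593.8 + (-757.3) + (-12.0) = -3521.4
(Excluded from the current account — financial account: increase in resident deposits held at foreign banks 493.3, domestic pension funds' purchases of foreign equities 600.0; capital account: capital transfers received from emigrants 125.0.)

-3521.4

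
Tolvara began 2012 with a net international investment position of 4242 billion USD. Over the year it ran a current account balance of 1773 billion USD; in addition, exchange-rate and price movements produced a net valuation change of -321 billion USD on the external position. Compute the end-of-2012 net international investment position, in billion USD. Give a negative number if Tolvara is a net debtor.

5694

Change in NIIP = current account + net valuation change = 1773 + (-321) = 1452
End-of-year NIIP = 4242 + 1452 = 5694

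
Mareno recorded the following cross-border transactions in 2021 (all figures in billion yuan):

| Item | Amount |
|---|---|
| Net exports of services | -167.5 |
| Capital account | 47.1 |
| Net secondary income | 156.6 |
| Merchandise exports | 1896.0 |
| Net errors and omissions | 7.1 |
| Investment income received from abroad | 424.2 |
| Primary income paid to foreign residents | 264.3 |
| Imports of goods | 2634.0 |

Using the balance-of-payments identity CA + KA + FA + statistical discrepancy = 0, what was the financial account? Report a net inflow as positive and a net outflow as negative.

Goods balance = 1896.0 - 2634.0 = -738.0
Services balance = -167.5
Trade balance (goods + services) = -738.0 + (-167.5) = -905.5
Net primary income = 424.2 - 264.3 = 159.9
Net secondary income = 156.6
Current account = -905.5 + 159.9 + 156.6 = -589.0
Financial account = -(-589.0 + 47.1 + 7.1) = 534.8

534.8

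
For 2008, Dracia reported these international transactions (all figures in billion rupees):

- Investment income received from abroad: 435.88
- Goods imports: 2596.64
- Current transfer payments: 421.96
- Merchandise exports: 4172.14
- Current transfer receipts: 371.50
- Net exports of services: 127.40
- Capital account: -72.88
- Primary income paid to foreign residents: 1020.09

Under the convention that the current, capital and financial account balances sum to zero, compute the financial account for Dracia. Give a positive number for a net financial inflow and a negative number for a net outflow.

Goods balance = 4172.14 - 2596.64 = 1575.50
Services balance = 127.40
Trade balance (goods + services) = 1575.50 + 127.40 = 1702.90
Net primary income = 435.88 - 1020.09 = -584.21
Net secondary income = 371.50 - 421.96 = -50.46
Current account = 1702.90 + (-584.21) + (-50.46) = 1068.23
Financial account = -(1068.23 + (-72.88)) = -995.35

-995.35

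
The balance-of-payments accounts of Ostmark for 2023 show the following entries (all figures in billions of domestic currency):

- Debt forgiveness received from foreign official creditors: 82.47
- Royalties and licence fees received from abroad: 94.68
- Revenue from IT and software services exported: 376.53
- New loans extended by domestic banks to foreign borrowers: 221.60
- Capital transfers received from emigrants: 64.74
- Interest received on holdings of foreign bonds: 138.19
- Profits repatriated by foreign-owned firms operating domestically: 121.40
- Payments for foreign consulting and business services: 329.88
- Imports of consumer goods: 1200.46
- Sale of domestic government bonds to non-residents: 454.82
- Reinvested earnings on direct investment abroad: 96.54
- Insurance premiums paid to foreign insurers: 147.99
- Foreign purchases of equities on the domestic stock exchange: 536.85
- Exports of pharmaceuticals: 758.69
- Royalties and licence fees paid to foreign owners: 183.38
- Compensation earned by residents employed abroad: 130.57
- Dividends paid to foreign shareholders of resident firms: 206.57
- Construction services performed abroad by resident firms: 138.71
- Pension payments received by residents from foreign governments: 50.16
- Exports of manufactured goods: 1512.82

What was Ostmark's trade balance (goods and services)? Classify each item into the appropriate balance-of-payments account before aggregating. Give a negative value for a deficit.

Goods: 758.69 - 1200.46 + 1512.82 = 1071.05
Services: -329.88 - 183.38 + 94.68 + 138.71 - 147.99 + 376.53 = -51.33
Trade balance = 1071.05 + (-51.33) = 1019.72
(Excluded from the trade balance — capital account: debt forgiveness received from foreign official creditors 82.47, capital transfers received from emigrants 64.74; financial account: new loans extended by domestic banks to foreign borrowers 221.60, sale of domestic government bonds to non-residents 454.82, foreign purchases of equities on the domestic stock exchange 536.85; primary income: interest received on holdings of foreign bonds 138.19, profits repatriated by foreign-owned firms operating domestically 121.40, reinvested earnings on direct investment abroad 96.54, compensation earned by residents employed abroad 130.57, dividends paid to foreign shareholders of resident firms 206.57; secondary income: pension payments received by residents from foreign governments 50.16.)

1019.72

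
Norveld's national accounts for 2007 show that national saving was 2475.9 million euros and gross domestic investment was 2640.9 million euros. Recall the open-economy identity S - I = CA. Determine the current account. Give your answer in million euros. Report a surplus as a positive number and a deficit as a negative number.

-165.0

S - I = CA (net lending to the rest of the world).
CA = S - I = 2475.9 - 2640.9 = -165.0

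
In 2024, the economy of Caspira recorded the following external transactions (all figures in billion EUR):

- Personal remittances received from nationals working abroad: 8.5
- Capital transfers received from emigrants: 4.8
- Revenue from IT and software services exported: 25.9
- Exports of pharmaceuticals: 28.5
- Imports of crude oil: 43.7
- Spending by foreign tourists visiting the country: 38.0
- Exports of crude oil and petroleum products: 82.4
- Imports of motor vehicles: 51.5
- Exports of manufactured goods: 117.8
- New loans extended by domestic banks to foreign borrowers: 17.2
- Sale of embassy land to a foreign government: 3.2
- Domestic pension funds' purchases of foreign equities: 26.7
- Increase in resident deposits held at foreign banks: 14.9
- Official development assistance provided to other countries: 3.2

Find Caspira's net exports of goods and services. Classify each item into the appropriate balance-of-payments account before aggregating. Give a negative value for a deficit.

Goods: 82.4 - 51.5 - 43.7 + 28.5 + 117.8 = 133.5
Services: 38.0 + 25.9 = 63.9
Trade balance = 133.5 + 63.9 = 197.4
(Excluded from the trade balance — secondary income: personal remittances received from nationals working abroad 8.5, official development assistance provided to other countries 3.2; capital account: capital transfers received from emigrants 4.8, sale of embassy land to a foreign government 3.2; financial account: new loans extended by domestic banks to foreign borrowers 17.2, domestic pension funds' purchases of foreign equities 26.7, increase in resident deposits held at foreign banks 14.9.)

197.4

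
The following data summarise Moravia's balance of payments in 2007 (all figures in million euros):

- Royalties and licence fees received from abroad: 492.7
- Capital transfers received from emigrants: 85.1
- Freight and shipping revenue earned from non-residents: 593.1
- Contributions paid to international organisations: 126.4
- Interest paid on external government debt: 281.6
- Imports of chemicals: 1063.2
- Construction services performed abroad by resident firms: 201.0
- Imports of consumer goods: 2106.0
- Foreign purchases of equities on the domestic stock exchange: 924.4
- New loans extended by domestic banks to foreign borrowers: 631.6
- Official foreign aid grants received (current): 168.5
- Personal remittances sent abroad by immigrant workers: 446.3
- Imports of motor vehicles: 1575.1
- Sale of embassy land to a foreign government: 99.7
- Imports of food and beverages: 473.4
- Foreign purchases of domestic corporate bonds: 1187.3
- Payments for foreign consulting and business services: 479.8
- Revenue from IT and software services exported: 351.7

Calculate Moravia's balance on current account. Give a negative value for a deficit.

Goods: -473.4 - 2106.0 - 1063.2 - 1575.1 = -5217.7
Services: -479.8 + 593.1 + 351.7 + 492.7 + 201.0 = 1158.7
Primary income: -281.6
Secondary income: 168.5 - 126.4 - 446.3 = -404.2
Current account = (-5217.7) + 1158.7 + (-281.6) + (-404.2) = -4744.8
(Excluded from the current account — capital account: capital transfers received from emigrants 85.1, sale of embassy land to a foreign government 99.7; financial account: foreign purchases of equities on the domestic stock exchange 924.4, new loans extended by domestic banks to foreign borrowers 631.6, foreign purchases of domestic corporate bonds 1187.3.)

-4744.8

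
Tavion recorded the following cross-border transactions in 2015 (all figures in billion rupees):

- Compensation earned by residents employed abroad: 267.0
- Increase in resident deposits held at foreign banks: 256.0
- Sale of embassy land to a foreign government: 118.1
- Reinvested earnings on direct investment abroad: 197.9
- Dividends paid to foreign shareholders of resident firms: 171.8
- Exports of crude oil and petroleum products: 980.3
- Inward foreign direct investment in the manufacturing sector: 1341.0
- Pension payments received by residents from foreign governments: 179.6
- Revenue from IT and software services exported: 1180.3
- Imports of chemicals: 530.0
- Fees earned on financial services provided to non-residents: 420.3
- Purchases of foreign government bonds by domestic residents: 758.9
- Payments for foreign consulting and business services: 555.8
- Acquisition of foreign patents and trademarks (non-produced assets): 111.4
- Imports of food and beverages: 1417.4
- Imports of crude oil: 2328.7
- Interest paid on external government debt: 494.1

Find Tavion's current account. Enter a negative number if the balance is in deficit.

-2272.4

Goods: -2328.7 - 530.0 - 1417.4 + 980.3 = -3295.8
Services: -555.8 + 1180.3 + 420.3 = 1044.8
Primary income: -171.8 + 267.0 - 494.1 + 197.9 = -201.0
Secondary income: 179.6
Current account = (-3295.8) + 1044.8 + (-201.0) + 179.6 = -2272.4
(Excluded from the current account — financial account: increase in resident deposits held at foreign banks 256.0, inward foreign direct investment in the manufacturing sector 1341.0, purchases of foreign government bonds by domestic residents 758.9; capital account: sale of embassy land to a foreign government 118.1, acquisition of foreign patents and trademarks (non-produced assets) 111.4.)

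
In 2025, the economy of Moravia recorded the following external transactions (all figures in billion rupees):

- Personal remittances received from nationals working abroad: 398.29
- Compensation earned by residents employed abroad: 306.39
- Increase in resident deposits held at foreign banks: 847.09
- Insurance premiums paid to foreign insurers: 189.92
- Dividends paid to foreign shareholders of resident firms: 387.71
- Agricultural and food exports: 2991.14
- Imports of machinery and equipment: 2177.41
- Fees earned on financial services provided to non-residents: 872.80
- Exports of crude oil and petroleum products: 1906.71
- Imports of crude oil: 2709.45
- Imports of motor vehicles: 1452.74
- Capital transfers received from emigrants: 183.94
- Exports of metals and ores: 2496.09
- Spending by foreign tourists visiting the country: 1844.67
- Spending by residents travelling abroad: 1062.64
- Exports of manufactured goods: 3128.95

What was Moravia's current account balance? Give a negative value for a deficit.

Goods: 2496.09 - 2709.45 - 1452.74 - 2177.41 + 1906.71 + 2991.14 + 3128.95 = 4183.29
Services: -189.92 + 872.80 + 1844.67 - 1062.64 = 1464.91
Primary income: 306.39 - 387.71 = -81.32
Secondary income: 398.29
Current account = 4183.29 + 1464.91 + (-81.32) + 398.29 = 5965.17
(Excluded from the current account — financial account: increase in resident deposits held at foreign banks 847.09; capital account: capital transfers received from emigrants 183.94.)

5965.17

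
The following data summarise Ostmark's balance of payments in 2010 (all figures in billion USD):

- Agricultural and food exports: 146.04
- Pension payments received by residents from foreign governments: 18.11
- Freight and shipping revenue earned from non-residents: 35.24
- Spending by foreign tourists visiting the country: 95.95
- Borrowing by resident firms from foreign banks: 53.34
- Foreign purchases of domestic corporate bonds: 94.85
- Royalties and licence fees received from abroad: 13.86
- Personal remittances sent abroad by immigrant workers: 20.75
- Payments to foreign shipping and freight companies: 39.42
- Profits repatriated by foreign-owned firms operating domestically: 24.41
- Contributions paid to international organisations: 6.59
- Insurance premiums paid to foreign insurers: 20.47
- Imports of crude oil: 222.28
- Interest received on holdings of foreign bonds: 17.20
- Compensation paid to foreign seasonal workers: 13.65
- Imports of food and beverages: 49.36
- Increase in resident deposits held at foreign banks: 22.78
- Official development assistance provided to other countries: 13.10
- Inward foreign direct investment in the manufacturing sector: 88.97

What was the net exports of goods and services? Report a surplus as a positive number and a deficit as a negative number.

-40.44

Goods: 146.04 - 222.28 - 49.36 = -125.60
Services: 35.24 + 95.95 - 20.47 + 13.86 - 39.42 = 85.16
Trade balance = -125.60 + 85.16 = -40.44
(Excluded from the trade balance — secondary income: pension payments received by residents from foreign governments 18.11, personal remittances sent abroad by immigrant workers 20.75, contributions paid to international organisations 6.59, official development assistance provided to other countries 13.10; financial account: borrowing by resident firms from foreign banks 53.34, foreign purchases of domestic corporate bonds 94.85, increase in resident deposits held at foreign banks 22.78, inward foreign direct investment in the manufacturing sector 88.97; primary income: profits repatriated by foreign-owned firms operating domestically 24.41, interest received on holdings of foreign bonds 17.20, compensation paid to foreign seasonal workers 13.65.)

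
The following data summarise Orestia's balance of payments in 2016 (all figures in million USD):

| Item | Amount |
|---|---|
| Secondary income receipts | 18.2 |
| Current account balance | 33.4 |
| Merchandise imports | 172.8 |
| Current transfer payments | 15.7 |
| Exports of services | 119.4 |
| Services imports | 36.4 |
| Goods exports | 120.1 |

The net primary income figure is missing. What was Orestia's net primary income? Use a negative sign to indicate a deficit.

Current account = goods balance + services balance + net primary income + net secondary income
Sum of the known components = 32.8
Net primary income = CA - (known components) = 33.4 - 32.8 = 0.6

0.6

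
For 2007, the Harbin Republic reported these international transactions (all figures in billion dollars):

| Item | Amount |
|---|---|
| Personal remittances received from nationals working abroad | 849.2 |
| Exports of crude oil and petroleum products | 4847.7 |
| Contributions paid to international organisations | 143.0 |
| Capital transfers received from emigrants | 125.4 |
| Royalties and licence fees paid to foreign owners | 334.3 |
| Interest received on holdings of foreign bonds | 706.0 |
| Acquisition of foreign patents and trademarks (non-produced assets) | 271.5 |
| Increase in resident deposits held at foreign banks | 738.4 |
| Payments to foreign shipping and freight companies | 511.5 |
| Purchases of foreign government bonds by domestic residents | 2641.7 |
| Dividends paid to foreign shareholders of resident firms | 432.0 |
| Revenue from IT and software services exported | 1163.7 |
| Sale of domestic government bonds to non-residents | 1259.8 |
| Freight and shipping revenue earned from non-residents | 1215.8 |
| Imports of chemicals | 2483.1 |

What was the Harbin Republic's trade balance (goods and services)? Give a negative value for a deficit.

3898.3

Goods: -2483.1 + 4847.7 = 2364.6
Services: -511.5 + 1215.8 + 1163.7 - 334.3 = 1533.7
Trade balance = 2364.6 + 1533.7 = 3898.3
(Excluded from the trade balance — secondary income: personal remittances received from nationals working abroad 849.2, contributions paid to international organisations 143.0; capital account: capital transfers received from emigrants 125.4, acquisition of foreign patents and trademarks (non-produced assets) 271.5; primary income: interest received on holdings of foreign bonds 706.0, dividends paid to foreign shareholders of resident firms 432.0; financial account: increase in resident deposits held at foreign banks 738.4, purchases of foreign government bonds by domestic residents 2641.7, sale of domestic government bonds to non-residents 1259.8.)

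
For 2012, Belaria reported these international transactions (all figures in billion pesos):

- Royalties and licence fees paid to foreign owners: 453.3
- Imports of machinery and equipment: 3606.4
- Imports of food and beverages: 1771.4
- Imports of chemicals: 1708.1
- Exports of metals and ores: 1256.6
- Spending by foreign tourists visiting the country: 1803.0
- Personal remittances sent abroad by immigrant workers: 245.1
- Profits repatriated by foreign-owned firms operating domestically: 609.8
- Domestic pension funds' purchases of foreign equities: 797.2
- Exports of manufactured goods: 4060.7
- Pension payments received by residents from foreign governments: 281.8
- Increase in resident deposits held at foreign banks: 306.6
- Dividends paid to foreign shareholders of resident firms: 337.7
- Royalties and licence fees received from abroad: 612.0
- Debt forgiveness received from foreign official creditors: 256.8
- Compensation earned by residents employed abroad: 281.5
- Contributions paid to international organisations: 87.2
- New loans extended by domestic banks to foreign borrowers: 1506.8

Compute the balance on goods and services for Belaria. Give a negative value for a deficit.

193.1

Goods: -1771.4 + 4060.7 - 1708.1 - 3606.4 + 1256.6 = -1768.6
Services: 1803.0 - 453.3 + 612.0 = 1961.7
Trade balance = -1768.6 + 1961.7 = 193.1
(Excluded from the trade balance — secondary income: personal remittances sent abroad by immigrant workers 245.1, pension payments received by residents from foreign governments 281.8, contributions paid to international organisations 87.2; primary income: profits repatriated by foreign-owned firms operating domestically 609.8, dividends paid to foreign shareholders of resident firms 337.7, compensation earned by residents employed abroad 281.5; financial account: domestic pension funds' purchases of foreign equities 797.2, increase in resident deposits held at foreign banks 306.6, new loans extended by domestic banks to foreign borrowers 1506.8; capital account: debt forgiveness received from foreign official creditors 256.8.)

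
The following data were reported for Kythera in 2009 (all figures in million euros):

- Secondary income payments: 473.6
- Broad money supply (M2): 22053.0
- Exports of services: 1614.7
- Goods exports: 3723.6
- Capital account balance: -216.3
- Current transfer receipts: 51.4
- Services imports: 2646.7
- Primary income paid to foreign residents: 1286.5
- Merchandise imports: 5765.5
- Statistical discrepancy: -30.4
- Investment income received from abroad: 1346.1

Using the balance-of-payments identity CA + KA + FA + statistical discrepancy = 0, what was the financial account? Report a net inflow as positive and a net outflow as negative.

3683.2

Goods balance = 3723.6 - 5765.5 = -2041.9
Services balance = 1614.7 - 2646.7 = -1032.0
Trade balance (goods + services) = -2041.9 + (-1032.0) = -3073.9
Net primary income = 1346.1 - 1286.5 = 59.6
Net secondary income = 51.4 - 473.6 = -422.2
Current account = -3073.9 + 59.6 + (-422.2) = -3436.5
Financial account = -(-3436.5 + (-216.3) + (-30.4)) = 3683.2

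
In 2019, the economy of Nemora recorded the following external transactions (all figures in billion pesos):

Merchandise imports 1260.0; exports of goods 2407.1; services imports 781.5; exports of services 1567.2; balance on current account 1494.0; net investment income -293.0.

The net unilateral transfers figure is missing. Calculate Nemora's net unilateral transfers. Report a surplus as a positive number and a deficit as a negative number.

Current account = goods balance + services balance + net primary income + net secondary income
Sum of the known components = 1639.8
Net unilateral transfers = CA - (known components) = 1494.0 - 1639.8 = -145.8

-145.8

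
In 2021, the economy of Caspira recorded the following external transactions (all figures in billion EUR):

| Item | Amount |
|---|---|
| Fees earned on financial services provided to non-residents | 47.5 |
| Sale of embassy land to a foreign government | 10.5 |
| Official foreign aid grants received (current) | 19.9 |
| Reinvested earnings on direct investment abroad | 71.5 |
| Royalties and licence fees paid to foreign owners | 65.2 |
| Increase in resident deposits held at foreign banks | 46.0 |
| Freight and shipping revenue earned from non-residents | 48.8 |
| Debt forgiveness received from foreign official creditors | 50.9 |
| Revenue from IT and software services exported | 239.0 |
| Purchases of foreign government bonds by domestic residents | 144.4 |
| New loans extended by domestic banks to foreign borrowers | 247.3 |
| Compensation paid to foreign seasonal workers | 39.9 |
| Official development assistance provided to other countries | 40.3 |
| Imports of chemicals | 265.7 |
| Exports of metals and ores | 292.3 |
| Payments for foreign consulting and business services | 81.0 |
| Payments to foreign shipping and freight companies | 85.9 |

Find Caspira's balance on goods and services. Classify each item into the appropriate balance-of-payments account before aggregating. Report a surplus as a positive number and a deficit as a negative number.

129.8

Goods: 292.3 - 265.7 = 26.6
Services: -85.9 - 65.2 + 239.0 + 48.8 - 81.0 + 47.5 = 103.2
Trade balance = 26.6 + 103.2 = 129.8
(Excluded from the trade balance — capital account: sale of embassy land to a foreign government 10.5, debt forgiveness received from foreign official creditors 50.9; secondary income: official foreign aid grants received (current) 19.9, official development assistance provided to other countries 40.3; primary income: reinvested earnings on direct investment abroad 71.5, compensation paid to foreign seasonal workers 39.9; financial account: increase in resident deposits held at foreign banks 46.0, purchases of foreign government bonds by domestic residents 144.4, new loans extended by domestic banks to foreign borrowers 247.3.)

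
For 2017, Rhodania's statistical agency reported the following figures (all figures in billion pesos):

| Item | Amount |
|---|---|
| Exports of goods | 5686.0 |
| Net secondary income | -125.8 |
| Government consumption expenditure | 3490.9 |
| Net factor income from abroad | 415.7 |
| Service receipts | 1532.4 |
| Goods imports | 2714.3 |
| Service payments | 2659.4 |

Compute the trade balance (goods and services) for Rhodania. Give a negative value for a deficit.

1844.7

Goods balance = 5686.0 - 2714.3 = 2971.7
Services balance = 1532.4 - 2659.4 = -1127.0
Trade balance (goods + services) = 2971.7 + (-1127.0) = 1844.7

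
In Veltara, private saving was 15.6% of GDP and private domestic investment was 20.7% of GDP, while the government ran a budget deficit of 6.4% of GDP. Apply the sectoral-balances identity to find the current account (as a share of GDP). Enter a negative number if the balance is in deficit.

-11.5

By the sectoral-balances identity, CA = (S_private - I) + (T - G).
Private balance = 15.6 - 20.7 = -5.1
Government balance (T - G) = -6.4
CA = -5.1 + (-6.4) = -11.5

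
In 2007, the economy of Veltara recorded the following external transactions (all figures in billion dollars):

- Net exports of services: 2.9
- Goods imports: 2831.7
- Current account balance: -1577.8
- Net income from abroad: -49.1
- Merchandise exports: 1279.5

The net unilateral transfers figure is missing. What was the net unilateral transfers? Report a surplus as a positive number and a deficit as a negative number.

Current account = goods balance + services balance + net primary income + net secondary income
Sum of the known components = -1598.4
Net unilateral transfers = CA - (known components) = -1577.8 - (-1598.4) = 20.6

20.6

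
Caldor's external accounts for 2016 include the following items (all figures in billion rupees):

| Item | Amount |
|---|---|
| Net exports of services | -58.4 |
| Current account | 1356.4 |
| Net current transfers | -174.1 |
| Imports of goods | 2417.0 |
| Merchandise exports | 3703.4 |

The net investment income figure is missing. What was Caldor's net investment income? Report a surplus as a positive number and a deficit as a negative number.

302.5

Current account = goods balance + services balance + net primary income + net secondary income
Sum of the known components = 1053.9
Net investment income = CA - (known components) = 1356.4 - 1053.9 = 302.5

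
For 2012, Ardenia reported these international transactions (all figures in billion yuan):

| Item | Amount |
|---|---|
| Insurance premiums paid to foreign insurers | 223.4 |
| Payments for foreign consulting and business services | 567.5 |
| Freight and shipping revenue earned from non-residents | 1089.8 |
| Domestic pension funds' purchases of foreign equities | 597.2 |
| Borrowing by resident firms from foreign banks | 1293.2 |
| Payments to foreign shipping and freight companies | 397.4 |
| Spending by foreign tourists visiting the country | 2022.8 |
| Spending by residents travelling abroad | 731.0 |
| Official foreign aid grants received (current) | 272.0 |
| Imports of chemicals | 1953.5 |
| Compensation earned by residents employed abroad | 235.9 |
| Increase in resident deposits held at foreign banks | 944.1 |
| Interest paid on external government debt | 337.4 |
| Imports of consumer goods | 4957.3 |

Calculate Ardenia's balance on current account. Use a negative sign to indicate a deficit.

Goods: -1953.5 - 4957.3 = -6910.8
Services: 1089.8 - 397.4 - 223.4 + 2022.8 - 567.5 - 731.0 = 1193.3
Primary income: -337.4 + 235.9 = -101.5
Secondary income: 272.0
Current account = (-6910.8) + 1193.3 + (-101.5) + 272.0 = -5547.0
(Excluded from the current account — financial account: domestic pension funds' purchases of foreign equities 597.2, borrowing by resident firms from foreign banks 1293.2, increase in resident deposits held at foreign banks 944.1.)

-5547.0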